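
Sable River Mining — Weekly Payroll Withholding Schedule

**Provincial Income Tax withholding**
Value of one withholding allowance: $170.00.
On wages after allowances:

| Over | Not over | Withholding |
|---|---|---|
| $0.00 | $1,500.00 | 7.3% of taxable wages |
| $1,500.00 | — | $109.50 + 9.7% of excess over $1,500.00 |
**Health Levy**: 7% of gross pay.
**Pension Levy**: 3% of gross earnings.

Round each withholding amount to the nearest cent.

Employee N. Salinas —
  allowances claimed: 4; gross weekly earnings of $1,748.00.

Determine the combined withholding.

$252.76

Provincial Income Tax: taxable = $1,748.00 − 4×$170.00 = $1,068.00
  7.3% × $1,068.00 = $77.96
Health Levy: 7% × $1,748.00 = $122.36
Pension Levy: 3% × $1,748.00 = $52.44
Total: $77.96 + $122.36 + $52.44 = $252.76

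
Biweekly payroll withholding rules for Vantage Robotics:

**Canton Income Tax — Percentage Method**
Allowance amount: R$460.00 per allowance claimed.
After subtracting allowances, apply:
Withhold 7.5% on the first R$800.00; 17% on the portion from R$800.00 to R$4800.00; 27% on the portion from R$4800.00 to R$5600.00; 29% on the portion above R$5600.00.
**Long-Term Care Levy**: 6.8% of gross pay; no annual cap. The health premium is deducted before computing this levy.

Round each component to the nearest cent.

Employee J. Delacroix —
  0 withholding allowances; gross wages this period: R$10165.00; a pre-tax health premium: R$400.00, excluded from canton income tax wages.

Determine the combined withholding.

Canton Income Tax: taxable = R$10165.00 − R$400.00 = R$9765.00
  R$956.00 + 29% × (R$9765.00 − R$5600.00) = R$956.00 + 29% × R$4165.00 = R$2163.85
Long-Term Care Levy: 6.8% × R$9765.00 = R$664.02
Total: R$2163.85 + R$664.02 = R$2827.87

R$2827.87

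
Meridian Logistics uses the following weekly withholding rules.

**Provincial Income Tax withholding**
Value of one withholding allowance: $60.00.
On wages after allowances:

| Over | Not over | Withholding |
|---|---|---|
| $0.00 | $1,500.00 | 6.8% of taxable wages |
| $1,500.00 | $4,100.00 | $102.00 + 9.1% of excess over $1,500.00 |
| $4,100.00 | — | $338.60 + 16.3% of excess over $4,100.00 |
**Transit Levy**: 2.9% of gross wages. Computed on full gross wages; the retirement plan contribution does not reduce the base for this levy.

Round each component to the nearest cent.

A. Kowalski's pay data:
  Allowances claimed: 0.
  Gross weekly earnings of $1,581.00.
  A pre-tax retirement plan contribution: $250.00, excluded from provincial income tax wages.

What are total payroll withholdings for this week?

$136.36

Provincial Income Tax: taxable = $1,581.00 − $250.00 = $1,331.00
  6.8% × $1,331.00 = $90.51
Transit Levy: 2.9% × $1,581.00 = $45.85
Total: $90.51 + $45.85 = $136.36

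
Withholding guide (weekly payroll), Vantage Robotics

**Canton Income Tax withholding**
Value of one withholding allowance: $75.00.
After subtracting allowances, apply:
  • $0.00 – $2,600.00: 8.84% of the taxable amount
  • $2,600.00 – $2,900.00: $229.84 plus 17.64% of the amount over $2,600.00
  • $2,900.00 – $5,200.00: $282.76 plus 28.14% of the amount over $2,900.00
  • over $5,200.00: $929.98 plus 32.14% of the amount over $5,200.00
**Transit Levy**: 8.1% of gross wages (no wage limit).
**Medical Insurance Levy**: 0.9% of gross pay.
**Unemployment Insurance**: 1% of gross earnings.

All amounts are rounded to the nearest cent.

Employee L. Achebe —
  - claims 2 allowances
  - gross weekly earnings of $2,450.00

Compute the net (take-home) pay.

Canton Income Tax: taxable = $2,450.00 − 2×$75.00 = $2,300.00
  8.84% × $2,300.00 = $203.32
Transit Levy: 8.1% × $2,450.00 = $198.45
Medical Insurance Levy: 0.9% × $2,450.00 = $22.05
Unemployment Insurance: 1% × $2,450.00 = $24.50
Total withheld: $203.32 + $198.45 + $22.05 + $24.50 = $448.32
Net pay: $2,450.00 − $448.32 = $2,001.68

$2,001.68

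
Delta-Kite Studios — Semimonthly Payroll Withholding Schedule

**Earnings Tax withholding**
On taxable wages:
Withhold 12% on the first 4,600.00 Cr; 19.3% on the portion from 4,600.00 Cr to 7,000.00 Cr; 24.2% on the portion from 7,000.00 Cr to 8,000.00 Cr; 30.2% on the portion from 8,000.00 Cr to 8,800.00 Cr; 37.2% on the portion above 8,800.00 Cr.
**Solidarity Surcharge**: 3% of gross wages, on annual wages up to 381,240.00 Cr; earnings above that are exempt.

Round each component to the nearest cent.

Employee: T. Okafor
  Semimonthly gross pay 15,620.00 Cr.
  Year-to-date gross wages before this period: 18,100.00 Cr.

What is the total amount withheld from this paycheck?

Earnings Tax: taxable = 15,620.00 Cr
  1,498.80 Cr + 37.2% × (15,620.00 Cr − 8,800.00 Cr) = 1,498.80 Cr + 37.2% × 6,820.00 Cr = 4,035.84 Cr
Solidarity Surcharge: 3% × 15,620.00 Cr = 468.60 Cr
Total: 4,035.84 Cr + 468.60 Cr = 4,504.44 Cr

4,504.44 Cr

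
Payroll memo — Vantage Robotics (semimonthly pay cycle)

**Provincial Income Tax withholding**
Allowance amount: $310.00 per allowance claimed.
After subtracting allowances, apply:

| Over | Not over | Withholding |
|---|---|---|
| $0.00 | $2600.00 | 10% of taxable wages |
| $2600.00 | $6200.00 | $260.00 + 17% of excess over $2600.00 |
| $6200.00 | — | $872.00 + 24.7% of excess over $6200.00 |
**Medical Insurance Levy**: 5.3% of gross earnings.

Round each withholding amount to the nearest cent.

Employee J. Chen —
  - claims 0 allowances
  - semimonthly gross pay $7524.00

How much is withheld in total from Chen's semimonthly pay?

$1597.80

Provincial Income Tax: taxable = $7524.00
  $872.00 + 24.7% × ($7524.00 − $6200.00) = $872.00 + 24.7% × $1324.00 = $1199.03
Medical Insurance Levy: 5.3% × $7524.00 = $398.77
Total: $1199.03 + $398.77 = $1597.80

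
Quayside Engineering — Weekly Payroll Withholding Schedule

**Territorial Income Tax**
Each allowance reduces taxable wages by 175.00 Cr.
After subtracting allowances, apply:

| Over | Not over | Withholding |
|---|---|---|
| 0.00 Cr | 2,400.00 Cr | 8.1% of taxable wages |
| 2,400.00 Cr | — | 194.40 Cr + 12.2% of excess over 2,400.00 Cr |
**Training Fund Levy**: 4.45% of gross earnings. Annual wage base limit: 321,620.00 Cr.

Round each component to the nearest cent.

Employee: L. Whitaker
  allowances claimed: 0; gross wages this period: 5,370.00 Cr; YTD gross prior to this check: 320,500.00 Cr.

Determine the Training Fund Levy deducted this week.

49.84 Cr

Training Fund Levy: cap 321,620.00 Cr − YTD 320,500.00 Cr = 1,120.00 Cr subject; 4.45% × 1,120.00 Cr = 49.84 Cr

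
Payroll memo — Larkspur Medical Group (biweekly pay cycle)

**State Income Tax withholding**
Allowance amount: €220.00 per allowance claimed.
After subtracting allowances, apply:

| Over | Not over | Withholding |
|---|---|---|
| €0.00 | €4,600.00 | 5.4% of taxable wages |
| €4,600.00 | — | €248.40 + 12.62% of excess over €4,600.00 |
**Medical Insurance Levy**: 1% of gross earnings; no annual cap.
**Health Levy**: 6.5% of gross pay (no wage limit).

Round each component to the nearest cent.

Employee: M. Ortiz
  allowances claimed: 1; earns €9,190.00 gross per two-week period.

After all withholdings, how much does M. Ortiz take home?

€7,700.86

State Income Tax: taxable = €9,190.00 − 1×€220.00 = €8,970.00
  €248.40 + 12.62% × (€8,970.00 − €4,600.00) = €248.40 + 12.62% × €4,370.00 = €799.89
Medical Insurance Levy: 1% × €9,190.00 = €91.90
Health Levy: 6.5% × €9,190.00 = €597.35
Total withheld: €799.89 + €91.90 + €597.35 = €1,489.14
Net pay: €9,190.00 − €1,489.14 = €7,700.86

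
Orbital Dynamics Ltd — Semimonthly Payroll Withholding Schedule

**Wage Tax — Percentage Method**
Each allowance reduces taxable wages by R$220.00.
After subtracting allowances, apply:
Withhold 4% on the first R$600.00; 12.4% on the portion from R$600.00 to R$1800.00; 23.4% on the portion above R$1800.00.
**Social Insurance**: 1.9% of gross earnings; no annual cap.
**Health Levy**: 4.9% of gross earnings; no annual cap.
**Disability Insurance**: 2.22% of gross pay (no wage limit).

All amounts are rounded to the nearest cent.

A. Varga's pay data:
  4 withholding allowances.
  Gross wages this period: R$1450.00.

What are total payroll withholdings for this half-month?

R$153.59

Wage Tax: taxable = R$1450.00 − 4×R$220.00 = R$570.00
  4% × R$570.00 = R$22.80
Social Insurance: 1.9% × R$1450.00 = R$27.55
Health Levy: 4.9% × R$1450.00 = R$71.05
Disability Insurance: 2.22% × R$1450.00 = R$32.19
Total: R$22.80 + R$27.55 + R$71.05 + R$32.19 = R$153.59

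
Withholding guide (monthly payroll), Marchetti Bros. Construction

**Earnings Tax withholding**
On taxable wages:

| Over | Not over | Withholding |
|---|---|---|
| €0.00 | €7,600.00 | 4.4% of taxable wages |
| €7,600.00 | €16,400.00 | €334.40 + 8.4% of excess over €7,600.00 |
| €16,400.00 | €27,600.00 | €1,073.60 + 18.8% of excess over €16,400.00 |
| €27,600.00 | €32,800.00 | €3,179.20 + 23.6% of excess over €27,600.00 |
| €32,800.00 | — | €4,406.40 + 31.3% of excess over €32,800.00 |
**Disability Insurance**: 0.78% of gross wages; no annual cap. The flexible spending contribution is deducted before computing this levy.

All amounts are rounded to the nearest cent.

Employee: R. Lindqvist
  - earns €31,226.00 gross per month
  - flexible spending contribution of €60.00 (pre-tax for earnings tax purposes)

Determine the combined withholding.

Earnings Tax: taxable = €31,226.00 − €60.00 = €31,166.00
  €3,179.20 + 23.6% × (€31,166.00 − €27,600.00) = €3,179.20 + 23.6% × €3,566.00 = €4,020.78
Disability Insurance: 0.78% × €31,166.00 = €243.09
Total: €4,020.78 + €243.09 = €4,263.87

€4,263.87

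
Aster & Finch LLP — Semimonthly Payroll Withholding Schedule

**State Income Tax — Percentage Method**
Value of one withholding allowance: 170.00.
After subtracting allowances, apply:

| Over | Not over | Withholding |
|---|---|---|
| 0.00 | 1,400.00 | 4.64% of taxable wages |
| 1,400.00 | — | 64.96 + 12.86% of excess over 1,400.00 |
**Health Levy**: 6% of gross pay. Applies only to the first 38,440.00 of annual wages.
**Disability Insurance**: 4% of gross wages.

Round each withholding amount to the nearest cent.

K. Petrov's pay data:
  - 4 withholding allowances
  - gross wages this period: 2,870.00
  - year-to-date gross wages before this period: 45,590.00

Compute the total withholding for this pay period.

281.35

State Income Tax: taxable = 2,870.00 − 4×170.00 = 2,190.00
  64.96 + 12.86% × (2,190.00 − 1,400.00) = 64.96 + 12.86% × 790.00 = 166.55
Health Levy: YTD 45,590.00 ≥ cap 38,440.00 → 0.00
Disability Insurance: 4% × 2,870.00 = 114.80
Total: 166.55 + 0.00 + 114.80 = 281.35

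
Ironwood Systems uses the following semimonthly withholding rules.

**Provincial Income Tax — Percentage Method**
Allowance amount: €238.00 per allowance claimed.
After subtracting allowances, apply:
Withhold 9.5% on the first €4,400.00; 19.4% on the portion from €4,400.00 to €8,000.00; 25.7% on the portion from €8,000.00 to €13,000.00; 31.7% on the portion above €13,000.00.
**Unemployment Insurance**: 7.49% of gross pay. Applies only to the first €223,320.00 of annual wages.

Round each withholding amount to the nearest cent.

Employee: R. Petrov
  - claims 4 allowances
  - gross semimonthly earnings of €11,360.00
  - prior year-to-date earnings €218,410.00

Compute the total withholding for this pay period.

€2,103.02

Provincial Income Tax: taxable = €11,360.00 − 4×€238.00 = €10,408.00
  €1,116.40 + 25.7% × (€10,408.00 − €8,000.00) = €1,116.40 + 25.7% × €2,408.00 = €1,735.26
Unemployment Insurance: cap €223,320.00 − YTD €218,410.00 = €4,910.00 subject; 7.49% × €4,910.00 = €367.76
Total: €1,735.26 + €367.76 = €2,103.02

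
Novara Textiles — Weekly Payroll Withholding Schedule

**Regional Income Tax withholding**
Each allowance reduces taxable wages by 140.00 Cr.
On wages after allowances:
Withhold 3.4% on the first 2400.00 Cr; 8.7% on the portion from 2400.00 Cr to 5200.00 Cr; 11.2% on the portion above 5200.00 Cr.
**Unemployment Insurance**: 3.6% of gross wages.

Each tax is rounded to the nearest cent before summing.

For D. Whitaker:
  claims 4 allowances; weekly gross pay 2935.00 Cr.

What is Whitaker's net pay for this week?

2748.59 Cr

Regional Income Tax: taxable = 2935.00 Cr − 4×140.00 Cr = 2375.00 Cr
  3.4% × 2375.00 Cr = 80.75 Cr
Unemployment Insurance: 3.6% × 2935.00 Cr = 105.66 Cr
Total withheld: 80.75 Cr + 105.66 Cr = 186.41 Cr
Net pay: 2935.00 Cr − 186.41 Cr = 2748.59 Cr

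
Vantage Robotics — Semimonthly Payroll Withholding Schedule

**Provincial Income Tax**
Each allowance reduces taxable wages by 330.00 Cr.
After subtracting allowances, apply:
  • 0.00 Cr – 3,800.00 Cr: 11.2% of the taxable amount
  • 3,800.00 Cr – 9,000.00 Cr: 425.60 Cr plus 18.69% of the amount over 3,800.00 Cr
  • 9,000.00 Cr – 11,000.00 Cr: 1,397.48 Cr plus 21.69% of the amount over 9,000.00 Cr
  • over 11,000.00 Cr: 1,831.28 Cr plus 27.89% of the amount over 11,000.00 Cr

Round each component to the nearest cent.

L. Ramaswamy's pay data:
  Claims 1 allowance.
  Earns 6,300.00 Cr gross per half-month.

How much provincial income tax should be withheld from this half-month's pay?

Provincial Income Tax: taxable = 6,300.00 Cr − 1×330.00 Cr = 5,970.00 Cr
  425.60 Cr + 18.69% × (5,970.00 Cr − 3,800.00 Cr) = 425.60 Cr + 18.69% × 2,170.00 Cr = 831.17 Cr

831.17 Cr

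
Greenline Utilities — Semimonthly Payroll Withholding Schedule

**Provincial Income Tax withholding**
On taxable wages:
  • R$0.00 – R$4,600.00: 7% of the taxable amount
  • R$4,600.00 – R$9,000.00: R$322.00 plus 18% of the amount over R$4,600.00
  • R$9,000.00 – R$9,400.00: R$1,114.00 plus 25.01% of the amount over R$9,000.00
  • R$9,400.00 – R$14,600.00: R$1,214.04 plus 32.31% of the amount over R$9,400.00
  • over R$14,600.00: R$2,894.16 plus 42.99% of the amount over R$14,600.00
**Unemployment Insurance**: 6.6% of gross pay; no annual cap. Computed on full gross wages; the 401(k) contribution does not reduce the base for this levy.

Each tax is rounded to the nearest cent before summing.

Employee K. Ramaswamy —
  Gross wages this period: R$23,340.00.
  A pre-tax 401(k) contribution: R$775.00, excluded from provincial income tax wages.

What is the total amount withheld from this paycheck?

R$7,858.75

Provincial Income Tax: taxable = R$23,340.00 − R$775.00 = R$22,565.00
  R$2,894.16 + 42.99% × (R$22,565.00 − R$14,600.00) = R$2,894.16 + 42.99% × R$7,965.00 = R$6,318.31
Unemployment Insurance: 6.6% × R$23,340.00 = R$1,540.44
Total: R$6,318.31 + R$1,540.44 = R$7,858.75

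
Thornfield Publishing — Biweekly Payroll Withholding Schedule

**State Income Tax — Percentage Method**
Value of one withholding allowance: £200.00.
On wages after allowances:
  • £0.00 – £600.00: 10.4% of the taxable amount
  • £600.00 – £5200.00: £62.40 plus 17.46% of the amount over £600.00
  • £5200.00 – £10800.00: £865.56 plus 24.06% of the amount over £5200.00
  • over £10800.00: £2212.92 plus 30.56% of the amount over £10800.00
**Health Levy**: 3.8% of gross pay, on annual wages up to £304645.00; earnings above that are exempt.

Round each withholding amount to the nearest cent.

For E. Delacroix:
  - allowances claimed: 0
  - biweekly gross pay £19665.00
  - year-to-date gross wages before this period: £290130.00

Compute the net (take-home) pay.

£14191.37

State Income Tax: taxable = £19665.00
  £2212.92 + 30.56% × (£19665.00 − £10800.00) = £2212.92 + 30.56% × £8865.00 = £4922.06
Health Levy: cap £304645.00 − YTD £290130.00 = £14515.00 subject; 3.8% × £14515.00 = £551.57
Total withheld: £4922.06 + £551.57 = £5473.63
Net pay: £19665.00 − £5473.63 = £14191.37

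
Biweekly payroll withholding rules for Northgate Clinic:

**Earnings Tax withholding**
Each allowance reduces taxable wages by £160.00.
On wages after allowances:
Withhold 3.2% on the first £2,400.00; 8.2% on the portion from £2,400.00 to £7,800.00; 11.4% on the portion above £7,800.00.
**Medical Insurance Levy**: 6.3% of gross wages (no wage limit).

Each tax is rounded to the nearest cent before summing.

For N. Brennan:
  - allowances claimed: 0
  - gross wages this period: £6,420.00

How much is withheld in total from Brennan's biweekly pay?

£810.90

Earnings Tax: taxable = £6,420.00
  £76.80 + 8.2% × (£6,420.00 − £2,400.00) = £76.80 + 8.2% × £4,020.00 = £406.44
Medical Insurance Levy: 6.3% × £6,420.00 = £404.46
Total: £406.44 + £404.46 = £810.90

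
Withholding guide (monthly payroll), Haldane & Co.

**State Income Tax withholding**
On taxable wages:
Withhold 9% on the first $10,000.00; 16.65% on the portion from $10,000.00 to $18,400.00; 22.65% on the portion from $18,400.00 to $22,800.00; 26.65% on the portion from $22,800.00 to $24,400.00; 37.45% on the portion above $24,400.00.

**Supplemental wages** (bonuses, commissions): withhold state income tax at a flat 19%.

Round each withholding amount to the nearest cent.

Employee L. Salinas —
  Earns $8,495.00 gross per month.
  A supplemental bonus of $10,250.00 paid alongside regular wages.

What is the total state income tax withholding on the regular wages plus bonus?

$2,712.05

State Income Tax: taxable = $8,495.00
  9% × $8,495.00 = $764.55
Supplemental (19% flat on bonus): 19% × $10,250.00 = $1,947.50
Total state income tax: $764.55 + $1,947.50 = $2,712.05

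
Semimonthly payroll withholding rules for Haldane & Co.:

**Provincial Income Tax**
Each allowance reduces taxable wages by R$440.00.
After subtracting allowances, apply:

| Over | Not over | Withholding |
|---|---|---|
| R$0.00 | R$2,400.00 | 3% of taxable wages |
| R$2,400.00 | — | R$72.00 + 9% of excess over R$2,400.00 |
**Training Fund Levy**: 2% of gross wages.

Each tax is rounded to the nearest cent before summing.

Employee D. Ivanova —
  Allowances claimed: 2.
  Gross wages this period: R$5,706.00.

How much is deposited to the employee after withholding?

R$5,301.54

Provincial Income Tax: taxable = R$5,706.00 − 2×R$440.00 = R$4,826.00
  R$72.00 + 9% × (R$4,826.00 − R$2,400.00) = R$72.00 + 9% × R$2,426.00 = R$290.34
Training Fund Levy: 2% × R$5,706.00 = R$114.12
Total withheld: R$290.34 + R$114.12 = R$404.46
Net pay: R$5,706.00 − R$404.46 = R$5,301.54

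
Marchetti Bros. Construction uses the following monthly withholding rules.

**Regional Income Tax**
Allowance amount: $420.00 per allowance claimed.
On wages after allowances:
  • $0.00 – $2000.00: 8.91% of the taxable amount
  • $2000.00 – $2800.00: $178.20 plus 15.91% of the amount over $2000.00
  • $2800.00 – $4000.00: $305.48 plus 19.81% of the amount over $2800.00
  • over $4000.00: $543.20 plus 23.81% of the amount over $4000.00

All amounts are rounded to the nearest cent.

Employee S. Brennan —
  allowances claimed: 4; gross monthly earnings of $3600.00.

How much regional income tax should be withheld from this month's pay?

$171.07

Regional Income Tax: taxable = $3600.00 − 4×$420.00 = $1920.00
  8.91% × $1920.00 = $171.07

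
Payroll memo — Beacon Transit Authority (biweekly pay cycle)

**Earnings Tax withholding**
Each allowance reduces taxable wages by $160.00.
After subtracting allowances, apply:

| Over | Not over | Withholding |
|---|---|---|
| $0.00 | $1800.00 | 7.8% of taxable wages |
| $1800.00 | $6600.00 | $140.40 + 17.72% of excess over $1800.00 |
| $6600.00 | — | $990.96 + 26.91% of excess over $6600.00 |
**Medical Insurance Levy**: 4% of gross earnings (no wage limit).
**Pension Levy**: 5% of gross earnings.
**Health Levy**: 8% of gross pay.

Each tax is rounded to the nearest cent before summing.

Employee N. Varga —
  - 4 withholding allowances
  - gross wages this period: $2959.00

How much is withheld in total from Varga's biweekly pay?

Earnings Tax: taxable = $2959.00 − 4×$160.00 = $2319.00
  $140.40 + 17.72% × ($2319.00 − $1800.00) = $140.40 + 17.72% × $519.00 = $232.37
Medical Insurance Levy: 4% × $2959.00 = $118.36
Pension Levy: 5% × $2959.00 = $147.95
Health Levy: 8% × $2959.00 = $236.72
Total: $232.37 + $118.36 + $147.95 + $236.72 = $735.40

$735.40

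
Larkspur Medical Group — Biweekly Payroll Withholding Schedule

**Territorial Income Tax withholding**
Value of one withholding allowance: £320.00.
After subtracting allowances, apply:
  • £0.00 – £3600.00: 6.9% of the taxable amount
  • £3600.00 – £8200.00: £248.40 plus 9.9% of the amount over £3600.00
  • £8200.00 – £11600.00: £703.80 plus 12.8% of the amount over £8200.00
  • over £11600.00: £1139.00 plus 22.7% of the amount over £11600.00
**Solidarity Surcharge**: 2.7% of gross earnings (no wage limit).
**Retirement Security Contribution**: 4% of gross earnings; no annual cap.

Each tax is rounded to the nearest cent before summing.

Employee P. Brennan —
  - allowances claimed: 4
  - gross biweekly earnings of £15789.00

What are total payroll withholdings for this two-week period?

£2857.20

Territorial Income Tax: taxable = £15789.00 − 4×£320.00 = £14509.00
  £1139.00 + 22.7% × (£14509.00 − £11600.00) = £1139.00 + 22.7% × £2909.00 = £1799.34
Solidarity Surcharge: 2.7% × £15789.00 = £426.30
Retirement Security Contribution: 4% × £15789.00 = £631.56
Total: £1799.34 + £426.30 + £631.56 = £2857.20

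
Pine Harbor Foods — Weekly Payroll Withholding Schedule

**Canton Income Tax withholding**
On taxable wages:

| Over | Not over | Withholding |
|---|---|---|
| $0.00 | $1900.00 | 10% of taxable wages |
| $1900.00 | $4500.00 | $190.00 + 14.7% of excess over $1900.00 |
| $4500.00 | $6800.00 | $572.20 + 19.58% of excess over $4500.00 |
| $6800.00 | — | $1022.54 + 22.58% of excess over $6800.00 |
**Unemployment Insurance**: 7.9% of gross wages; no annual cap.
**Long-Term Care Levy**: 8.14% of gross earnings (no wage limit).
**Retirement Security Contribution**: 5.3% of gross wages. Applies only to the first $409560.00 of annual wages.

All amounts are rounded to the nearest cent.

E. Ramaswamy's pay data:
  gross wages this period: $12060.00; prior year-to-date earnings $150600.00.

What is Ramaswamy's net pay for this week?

$7276.15

Canton Income Tax: taxable = $12060.00
  $1022.54 + 22.58% × ($12060.00 − $6800.00) = $1022.54 + 22.58% × $5260.00 = $2210.25
Unemployment Insurance: 7.9% × $12060.00 = $952.74
Long-Term Care Levy: 8.14% × $12060.00 = $981.68
Retirement Security Contribution: 5.3% × $12060.00 = $639.18
Total withheld: $2210.25 + $952.74 + $981.68 + $639.18 = $4783.85
Net pay: $12060.00 − $4783.85 = $7276.15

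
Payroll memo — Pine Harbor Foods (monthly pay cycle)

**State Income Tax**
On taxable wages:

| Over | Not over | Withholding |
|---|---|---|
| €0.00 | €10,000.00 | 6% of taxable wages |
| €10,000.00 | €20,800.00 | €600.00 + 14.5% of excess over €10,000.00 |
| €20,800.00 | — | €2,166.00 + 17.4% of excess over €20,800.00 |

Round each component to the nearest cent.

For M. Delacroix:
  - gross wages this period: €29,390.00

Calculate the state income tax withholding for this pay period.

State Income Tax: taxable = €29,390.00
  €2,166.00 + 17.4% × (€29,390.00 − €20,800.00) = €2,166.00 + 17.4% × €8,590.00 = €3,660.66

€3,660.66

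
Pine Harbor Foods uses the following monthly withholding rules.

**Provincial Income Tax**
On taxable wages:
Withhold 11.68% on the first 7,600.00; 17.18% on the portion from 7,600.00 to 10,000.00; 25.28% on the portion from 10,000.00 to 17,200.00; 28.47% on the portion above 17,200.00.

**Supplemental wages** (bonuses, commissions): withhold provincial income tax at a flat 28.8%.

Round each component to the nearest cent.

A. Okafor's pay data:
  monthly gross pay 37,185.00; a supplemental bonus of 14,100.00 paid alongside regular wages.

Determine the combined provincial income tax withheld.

12,870.69

Provincial Income Tax: taxable = 37,185.00
  3,120.16 + 28.47% × (37,185.00 − 17,200.00) = 3,120.16 + 28.47% × 19,985.00 = 8,809.89
Supplemental (28.8% flat on bonus): 28.8% × 14,100.00 = 4,060.80
Total provincial income tax: 8,809.89 + 4,060.80 = 12,870.69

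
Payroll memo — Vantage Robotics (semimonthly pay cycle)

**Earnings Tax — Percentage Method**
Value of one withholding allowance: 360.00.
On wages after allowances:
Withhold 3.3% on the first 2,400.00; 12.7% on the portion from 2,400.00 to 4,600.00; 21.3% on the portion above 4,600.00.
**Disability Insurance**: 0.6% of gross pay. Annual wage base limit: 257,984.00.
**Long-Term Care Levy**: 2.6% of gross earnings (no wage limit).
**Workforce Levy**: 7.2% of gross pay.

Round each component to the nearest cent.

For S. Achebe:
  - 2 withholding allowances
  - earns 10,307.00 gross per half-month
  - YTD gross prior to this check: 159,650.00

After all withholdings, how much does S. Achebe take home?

Earnings Tax: taxable = 10,307.00 − 2×360.00 = 9,587.00
  358.60 + 21.3% × (9,587.00 − 4,600.00) = 358.60 + 21.3% × 4,987.00 = 1,420.83
Disability Insurance: 0.6% × 10,307.00 = 61.84
Long-Term Care Levy: 2.6% × 10,307.00 = 267.98
Workforce Levy: 7.2% × 10,307.00 = 742.10
Total withheld: 1,420.83 + 61.84 + 267.98 + 742.10 = 2,492.75
Net pay: 10,307.00 − 2,492.75 = 7,814.25

7,814.25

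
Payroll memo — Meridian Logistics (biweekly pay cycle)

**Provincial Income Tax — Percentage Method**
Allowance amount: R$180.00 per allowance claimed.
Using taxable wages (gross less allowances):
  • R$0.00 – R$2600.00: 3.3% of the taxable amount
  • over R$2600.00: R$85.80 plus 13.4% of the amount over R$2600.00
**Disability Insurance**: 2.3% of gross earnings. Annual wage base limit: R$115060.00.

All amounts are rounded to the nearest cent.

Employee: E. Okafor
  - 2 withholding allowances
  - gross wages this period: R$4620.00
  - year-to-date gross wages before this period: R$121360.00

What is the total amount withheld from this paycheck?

R$308.24

Provincial Income Tax: taxable = R$4620.00 − 2×R$180.00 = R$4260.00
  R$85.80 + 13.4% × (R$4260.00 − R$2600.00) = R$85.80 + 13.4% × R$1660.00 = R$308.24
Disability Insurance: YTD R$121360.00 ≥ cap R$115060.00 → R$0.00
Total: R$308.24 + R$0.00 = R$308.24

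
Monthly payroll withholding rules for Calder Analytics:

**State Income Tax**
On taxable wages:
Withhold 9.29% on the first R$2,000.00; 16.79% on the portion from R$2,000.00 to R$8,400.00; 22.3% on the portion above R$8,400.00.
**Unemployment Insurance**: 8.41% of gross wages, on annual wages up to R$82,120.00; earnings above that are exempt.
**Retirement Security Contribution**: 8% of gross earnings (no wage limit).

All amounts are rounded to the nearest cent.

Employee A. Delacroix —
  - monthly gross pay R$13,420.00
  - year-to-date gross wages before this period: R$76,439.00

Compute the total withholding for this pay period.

R$3,931.19

State Income Tax: taxable = R$13,420.00
  R$1,260.36 + 22.3% × (R$13,420.00 − R$8,400.00) = R$1,260.36 + 22.3% × R$5,020.00 = R$2,379.82
Unemployment Insurance: cap R$82,120.00 − YTD R$76,439.00 = R$5,681.00 subject; 8.41% × R$5,681.00 = R$477.77
Retirement Security Contribution: 8% × R$13,420.00 = R$1,073.60
Total: R$2,379.82 + R$477.77 + R$1,073.60 = R$3,931.19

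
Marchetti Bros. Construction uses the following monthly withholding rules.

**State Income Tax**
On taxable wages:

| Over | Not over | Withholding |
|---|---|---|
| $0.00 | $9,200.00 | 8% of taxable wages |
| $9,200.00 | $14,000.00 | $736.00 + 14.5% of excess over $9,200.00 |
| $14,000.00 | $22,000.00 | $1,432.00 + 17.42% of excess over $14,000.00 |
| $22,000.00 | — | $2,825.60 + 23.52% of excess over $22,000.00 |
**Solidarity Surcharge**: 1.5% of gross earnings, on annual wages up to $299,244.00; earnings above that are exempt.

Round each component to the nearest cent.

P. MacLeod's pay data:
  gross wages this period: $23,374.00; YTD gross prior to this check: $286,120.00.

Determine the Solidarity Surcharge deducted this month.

$196.86

Solidarity Surcharge: cap $299,244.00 − YTD $286,120.00 = $13,124.00 subject; 1.5% × $13,124.00 = $196.86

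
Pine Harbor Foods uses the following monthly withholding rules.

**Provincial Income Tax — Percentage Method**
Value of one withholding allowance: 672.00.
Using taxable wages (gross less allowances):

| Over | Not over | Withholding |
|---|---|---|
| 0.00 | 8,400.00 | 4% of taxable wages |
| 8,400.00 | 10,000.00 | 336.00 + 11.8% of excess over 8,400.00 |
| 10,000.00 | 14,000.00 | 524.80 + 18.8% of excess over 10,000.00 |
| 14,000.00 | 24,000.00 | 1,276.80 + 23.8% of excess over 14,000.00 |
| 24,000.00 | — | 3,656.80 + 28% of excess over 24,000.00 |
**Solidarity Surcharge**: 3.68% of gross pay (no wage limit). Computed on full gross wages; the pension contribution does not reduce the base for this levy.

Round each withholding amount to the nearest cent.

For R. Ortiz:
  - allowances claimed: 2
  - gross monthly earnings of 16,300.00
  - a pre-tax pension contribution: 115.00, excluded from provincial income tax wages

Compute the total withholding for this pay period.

2,076.80

Provincial Income Tax: taxable = 16,300.00 − 115.00 − 2×672.00 = 14,841.00
  1,276.80 + 23.8% × (14,841.00 − 14,000.00) = 1,276.80 + 23.8% × 841.00 = 1,476.96
Solidarity Surcharge: 3.68% × 16,300.00 = 599.84
Total: 1,476.96 + 599.84 = 2,076.80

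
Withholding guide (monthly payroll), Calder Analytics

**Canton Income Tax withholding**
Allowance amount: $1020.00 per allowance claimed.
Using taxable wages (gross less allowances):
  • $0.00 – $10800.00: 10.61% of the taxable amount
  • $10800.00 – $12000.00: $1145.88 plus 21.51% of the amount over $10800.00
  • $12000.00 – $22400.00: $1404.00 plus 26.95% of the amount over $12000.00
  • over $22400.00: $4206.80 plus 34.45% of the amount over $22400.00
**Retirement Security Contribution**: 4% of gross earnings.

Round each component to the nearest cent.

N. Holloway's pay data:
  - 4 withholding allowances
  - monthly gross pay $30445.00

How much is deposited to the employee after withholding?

Canton Income Tax: taxable = $30445.00 − 4×$1020.00 = $26365.00
  $4206.80 + 34.45% × ($26365.00 − $22400.00) = $4206.80 + 34.45% × $3965.00 = $5572.74
Retirement Security Contribution: 4% × $30445.00 = $1217.80
Total withheld: $5572.74 + $1217.80 = $6790.54
Net pay: $30445.00 − $6790.54 = $23654.46

$23654.46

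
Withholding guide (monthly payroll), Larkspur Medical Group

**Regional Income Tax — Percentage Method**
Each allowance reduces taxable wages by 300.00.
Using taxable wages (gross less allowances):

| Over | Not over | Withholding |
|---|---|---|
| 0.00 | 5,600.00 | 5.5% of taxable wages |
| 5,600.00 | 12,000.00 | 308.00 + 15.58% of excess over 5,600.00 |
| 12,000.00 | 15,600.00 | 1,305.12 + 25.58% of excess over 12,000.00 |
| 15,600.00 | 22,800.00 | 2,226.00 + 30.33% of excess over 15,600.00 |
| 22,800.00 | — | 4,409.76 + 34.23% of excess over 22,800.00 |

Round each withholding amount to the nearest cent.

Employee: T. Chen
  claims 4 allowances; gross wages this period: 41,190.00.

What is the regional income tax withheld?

10,293.90

Regional Income Tax: taxable = 41,190.00 − 4×300.00 = 39,990.00
  4,409.76 + 34.23% × (39,990.00 − 22,800.00) = 4,409.76 + 34.23% × 17,190.00 = 10,293.90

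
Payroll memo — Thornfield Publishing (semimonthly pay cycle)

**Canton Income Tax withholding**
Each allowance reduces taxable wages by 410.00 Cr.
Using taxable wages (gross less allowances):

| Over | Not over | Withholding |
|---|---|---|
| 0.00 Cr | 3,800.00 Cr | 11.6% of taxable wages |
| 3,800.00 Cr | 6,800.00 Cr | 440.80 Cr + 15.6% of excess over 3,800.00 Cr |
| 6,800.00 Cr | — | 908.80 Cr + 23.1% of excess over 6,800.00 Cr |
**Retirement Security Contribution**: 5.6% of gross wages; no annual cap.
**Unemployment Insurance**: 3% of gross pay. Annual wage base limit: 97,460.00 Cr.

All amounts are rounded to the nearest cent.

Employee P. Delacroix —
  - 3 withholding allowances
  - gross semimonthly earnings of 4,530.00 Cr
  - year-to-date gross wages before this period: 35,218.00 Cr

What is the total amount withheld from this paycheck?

Canton Income Tax: taxable = 4,530.00 Cr − 3×410.00 Cr = 3,300.00 Cr
  11.6% × 3,300.00 Cr = 382.80 Cr
Retirement Security Contribution: 5.6% × 4,530.00 Cr = 253.68 Cr
Unemployment Insurance: 3% × 4,530.00 Cr = 135.90 Cr
Total: 382.80 Cr + 253.68 Cr + 135.90 Cr = 772.38 Cr

772.38 Cr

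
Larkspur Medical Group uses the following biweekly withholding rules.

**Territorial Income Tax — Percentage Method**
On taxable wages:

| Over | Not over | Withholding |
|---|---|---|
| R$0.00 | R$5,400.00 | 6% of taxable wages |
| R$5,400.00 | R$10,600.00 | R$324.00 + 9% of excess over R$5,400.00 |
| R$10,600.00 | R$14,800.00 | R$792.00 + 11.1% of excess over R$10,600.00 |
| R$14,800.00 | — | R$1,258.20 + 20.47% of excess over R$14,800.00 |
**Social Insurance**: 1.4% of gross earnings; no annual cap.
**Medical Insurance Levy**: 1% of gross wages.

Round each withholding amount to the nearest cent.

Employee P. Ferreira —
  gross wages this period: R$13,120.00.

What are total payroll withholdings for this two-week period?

R$1,386.60

Territorial Income Tax: taxable = R$13,120.00
  R$792.00 + 11.1% × (R$13,120.00 − R$10,600.00) = R$792.00 + 11.1% × R$2,520.00 = R$1,071.72
Social Insurance: 1.4% × R$13,120.00 = R$183.68
Medical Insurance Levy: 1% × R$13,120.00 = R$131.20
Total: R$1,071.72 + R$183.68 + R$131.20 = R$1,386.60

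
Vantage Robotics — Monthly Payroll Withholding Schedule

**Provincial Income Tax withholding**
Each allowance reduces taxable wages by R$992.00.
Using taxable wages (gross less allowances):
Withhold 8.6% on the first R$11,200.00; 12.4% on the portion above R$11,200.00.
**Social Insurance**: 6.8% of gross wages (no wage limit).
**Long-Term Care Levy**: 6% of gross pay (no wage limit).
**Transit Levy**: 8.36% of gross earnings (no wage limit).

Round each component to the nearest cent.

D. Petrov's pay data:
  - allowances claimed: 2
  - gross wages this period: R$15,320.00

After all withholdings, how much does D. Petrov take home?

Provincial Income Tax: taxable = R$15,320.00 − 2×R$992.00 = R$13,336.00
  R$963.20 + 12.4% × (R$13,336.00 − R$11,200.00) = R$963.20 + 12.4% × R$2,136.00 = R$1,228.06
Social Insurance: 6.8% × R$15,320.00 = R$1,041.76
Long-Term Care Levy: 6% × R$15,320.00 = R$919.20
Transit Levy: 8.36% × R$15,320.00 = R$1,280.75
Total withheld: R$1,228.06 + R$1,041.76 + R$919.20 + R$1,280.75 = R$4,469.77
Net pay: R$15,320.00 − R$4,469.77 = R$10,850.23

R$10,850.23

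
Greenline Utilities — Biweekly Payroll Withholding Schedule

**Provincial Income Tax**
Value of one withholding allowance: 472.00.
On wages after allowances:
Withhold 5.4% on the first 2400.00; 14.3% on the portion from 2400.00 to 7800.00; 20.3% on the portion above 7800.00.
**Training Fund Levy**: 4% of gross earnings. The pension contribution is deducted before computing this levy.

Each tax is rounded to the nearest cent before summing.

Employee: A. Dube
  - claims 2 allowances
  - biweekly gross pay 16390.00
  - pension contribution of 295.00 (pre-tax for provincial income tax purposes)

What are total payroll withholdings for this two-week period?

3037.85

Provincial Income Tax: taxable = 16390.00 − 295.00 − 2×472.00 = 15151.00
  901.80 + 20.3% × (15151.00 − 7800.00) = 901.80 + 20.3% × 7351.00 = 2394.05
Training Fund Levy: 4% × 16095.00 = 643.80
Total: 2394.05 + 643.80 = 3037.85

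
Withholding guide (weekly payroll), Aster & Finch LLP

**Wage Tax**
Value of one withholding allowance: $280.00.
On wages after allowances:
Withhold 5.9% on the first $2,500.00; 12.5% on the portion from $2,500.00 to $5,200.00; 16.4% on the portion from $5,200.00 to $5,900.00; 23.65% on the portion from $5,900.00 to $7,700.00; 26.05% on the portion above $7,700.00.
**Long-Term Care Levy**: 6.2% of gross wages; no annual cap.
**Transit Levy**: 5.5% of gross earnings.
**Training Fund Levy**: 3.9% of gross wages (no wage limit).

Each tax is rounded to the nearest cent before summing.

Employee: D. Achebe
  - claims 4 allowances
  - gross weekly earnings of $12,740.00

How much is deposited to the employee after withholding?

Wage Tax: taxable = $12,740.00 − 4×$280.00 = $11,620.00
  $1,025.50 + 26.05% × ($11,620.00 − $7,700.00) = $1,025.50 + 26.05% × $3,920.00 = $2,046.66
Long-Term Care Levy: 6.2% × $12,740.00 = $789.88
Transit Levy: 5.5% × $12,740.00 = $700.70
Training Fund Levy: 3.9% × $12,740.00 = $496.86
Total withheld: $2,046.66 + $789.88 + $700.70 + $496.86 = $4,034.10
Net pay: $12,740.00 − $4,034.10 = $8,705.90

$8,705.90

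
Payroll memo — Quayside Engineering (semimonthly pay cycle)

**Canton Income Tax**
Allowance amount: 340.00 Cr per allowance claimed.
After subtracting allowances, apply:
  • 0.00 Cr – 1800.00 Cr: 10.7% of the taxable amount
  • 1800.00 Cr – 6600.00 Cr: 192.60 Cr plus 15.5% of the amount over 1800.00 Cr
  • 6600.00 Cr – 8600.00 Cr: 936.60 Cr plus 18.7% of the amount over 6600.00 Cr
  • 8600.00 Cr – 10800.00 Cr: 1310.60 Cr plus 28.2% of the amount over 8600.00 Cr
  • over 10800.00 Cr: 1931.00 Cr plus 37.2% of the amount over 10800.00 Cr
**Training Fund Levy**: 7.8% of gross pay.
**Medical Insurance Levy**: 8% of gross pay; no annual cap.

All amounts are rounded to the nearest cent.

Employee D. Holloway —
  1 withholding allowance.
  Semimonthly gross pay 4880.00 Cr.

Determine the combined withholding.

1388.34 Cr

Canton Income Tax: taxable = 4880.00 Cr − 1×340.00 Cr = 4540.00 Cr
  192.60 Cr + 15.5% × (4540.00 Cr − 1800.00 Cr) = 192.60 Cr + 15.5% × 2740.00 Cr = 617.30 Cr
Training Fund Levy: 7.8% × 4880.00 Cr = 380.64 Cr
Medical Insurance Levy: 8% × 4880.00 Cr = 390.40 Cr
Total: 617.30 Cr + 380.64 Cr + 390.40 Cr = 1388.34 Cr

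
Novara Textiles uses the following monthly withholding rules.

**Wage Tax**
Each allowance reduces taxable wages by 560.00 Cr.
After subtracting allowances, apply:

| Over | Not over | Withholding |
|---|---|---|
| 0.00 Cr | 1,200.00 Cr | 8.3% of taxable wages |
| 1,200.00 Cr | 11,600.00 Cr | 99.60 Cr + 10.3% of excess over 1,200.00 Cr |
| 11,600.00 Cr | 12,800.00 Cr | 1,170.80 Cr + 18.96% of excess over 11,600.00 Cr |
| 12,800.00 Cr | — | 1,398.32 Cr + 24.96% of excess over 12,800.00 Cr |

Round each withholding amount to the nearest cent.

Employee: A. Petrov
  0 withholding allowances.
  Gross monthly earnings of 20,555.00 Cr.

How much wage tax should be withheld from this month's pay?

Wage Tax: taxable = 20,555.00 Cr
  1,398.32 Cr + 24.96% × (20,555.00 Cr − 12,800.00 Cr) = 1,398.32 Cr + 24.96% × 7,755.00 Cr = 3,333.97 Cr

3,333.97 Cr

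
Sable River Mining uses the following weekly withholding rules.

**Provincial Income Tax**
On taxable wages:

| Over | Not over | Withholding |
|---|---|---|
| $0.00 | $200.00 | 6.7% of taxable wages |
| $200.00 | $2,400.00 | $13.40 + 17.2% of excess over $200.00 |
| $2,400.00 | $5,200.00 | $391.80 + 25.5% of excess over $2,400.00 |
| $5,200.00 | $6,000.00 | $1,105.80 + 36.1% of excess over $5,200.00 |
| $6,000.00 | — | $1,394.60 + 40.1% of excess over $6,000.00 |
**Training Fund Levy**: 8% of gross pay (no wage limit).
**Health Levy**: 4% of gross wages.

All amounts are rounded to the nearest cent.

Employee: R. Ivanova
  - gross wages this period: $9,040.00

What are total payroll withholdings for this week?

Provincial Income Tax: taxable = $9,040.00
  $1,394.60 + 40.1% × ($9,040.00 − $6,000.00) = $1,394.60 + 40.1% × $3,040.00 = $2,613.64
Training Fund Levy: 8% × $9,040.00 = $723.20
Health Levy: 4% × $9,040.00 = $361.60
Total: $2,613.64 + $723.20 + $361.60 = $3,698.44

$3,698.44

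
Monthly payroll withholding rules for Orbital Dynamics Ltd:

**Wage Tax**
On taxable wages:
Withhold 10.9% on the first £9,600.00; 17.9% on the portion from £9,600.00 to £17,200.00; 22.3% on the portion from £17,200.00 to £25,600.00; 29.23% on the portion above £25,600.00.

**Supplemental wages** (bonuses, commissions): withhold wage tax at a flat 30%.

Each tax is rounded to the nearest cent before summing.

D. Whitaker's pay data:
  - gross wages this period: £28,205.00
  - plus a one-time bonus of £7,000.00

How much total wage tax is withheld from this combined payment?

Wage Tax: taxable = £28,205.00
  £4,280.00 + 29.23% × (£28,205.00 − £25,600.00) = £4,280.00 + 29.23% × £2,605.00 = £5,041.44
Supplemental (30% flat on bonus): 30% × £7,000.00 = £2,100.00
Total wage tax: £5,041.44 + £2,100.00 = £7,141.44

£7,141.44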